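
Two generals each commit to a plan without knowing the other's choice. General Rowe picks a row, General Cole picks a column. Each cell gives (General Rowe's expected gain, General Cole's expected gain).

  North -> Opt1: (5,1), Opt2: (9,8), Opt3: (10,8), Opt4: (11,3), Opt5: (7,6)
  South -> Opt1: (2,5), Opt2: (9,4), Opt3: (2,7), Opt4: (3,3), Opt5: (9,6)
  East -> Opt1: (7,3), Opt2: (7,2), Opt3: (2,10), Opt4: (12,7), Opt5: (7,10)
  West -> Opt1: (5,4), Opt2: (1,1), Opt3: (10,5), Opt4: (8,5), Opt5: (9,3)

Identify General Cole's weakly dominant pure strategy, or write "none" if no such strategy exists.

Opt3 vs Opt1: North: 8>1, South: 7>5, East: 10>3, West: 5>4.
Opt3 vs Opt2: North: 8=8, South: 7>4, East: 10>2, West: 5>1.
Opt3 vs Opt4: North: 8>3, South: 7>3, East: 10>7, West: 5=5.
Opt3 vs Opt5: North: 8>6, South: 7>6, East: 10=10, West: 5>3.
Opt3 is at least as good as every other strategy against every opponent action, so it is weakly dominant.

Opt3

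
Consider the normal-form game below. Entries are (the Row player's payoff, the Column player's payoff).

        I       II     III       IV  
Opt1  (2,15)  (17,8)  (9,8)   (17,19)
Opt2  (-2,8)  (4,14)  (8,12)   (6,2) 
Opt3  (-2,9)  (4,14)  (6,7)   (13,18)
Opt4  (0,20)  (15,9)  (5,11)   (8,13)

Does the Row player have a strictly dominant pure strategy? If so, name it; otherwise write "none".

Opt1 vs Opt2: I: 2>-2, II: 17>4, III: 9>8, IV: 17>6.
Opt1 vs Opt3: I: 2>-2, II: 17>4, III: 9>6, IV: 17>13.
Opt1 vs Opt4: I: 2>0, II: 17>15, III: 9>5, IV: 17>8.
Opt1 strictly beats every other strategy against every opponent action, so it is strictly dominant.

Opt1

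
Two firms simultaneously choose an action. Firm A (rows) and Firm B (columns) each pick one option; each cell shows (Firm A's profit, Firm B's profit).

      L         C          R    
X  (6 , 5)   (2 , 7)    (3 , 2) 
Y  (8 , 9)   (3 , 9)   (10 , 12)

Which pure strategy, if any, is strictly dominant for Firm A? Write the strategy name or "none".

Y vs X: L: 8>6, C: 3>2, R: 10>3.
Y strictly beats every other strategy against every opponent action, so it is strictly dominant.

Y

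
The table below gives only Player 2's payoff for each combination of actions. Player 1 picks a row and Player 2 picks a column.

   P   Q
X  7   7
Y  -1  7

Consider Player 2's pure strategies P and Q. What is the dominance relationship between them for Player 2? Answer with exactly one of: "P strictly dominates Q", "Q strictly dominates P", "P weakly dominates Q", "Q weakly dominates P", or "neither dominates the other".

Compare P to Q across each choice by Player 1: X: 7=7, Y: -1<7.
Q is at least as good everywhere and strictly better somewhere (tied at X), so Q weakly dominates P.

Q weakly dominates P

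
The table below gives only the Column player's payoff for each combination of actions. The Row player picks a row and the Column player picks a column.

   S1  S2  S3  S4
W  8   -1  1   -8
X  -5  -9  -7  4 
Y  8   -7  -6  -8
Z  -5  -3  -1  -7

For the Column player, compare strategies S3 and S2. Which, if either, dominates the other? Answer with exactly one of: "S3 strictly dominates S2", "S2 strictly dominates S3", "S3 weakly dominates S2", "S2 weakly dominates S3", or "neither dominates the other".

Compare S3 to S2 across each opponent action: W: 1>-1, X: -7>-9, Y: -6>-7, Z: -1>-3.
Every comparison favours S3, so S3 strictly dominates S2.

S3 strictly dominates S2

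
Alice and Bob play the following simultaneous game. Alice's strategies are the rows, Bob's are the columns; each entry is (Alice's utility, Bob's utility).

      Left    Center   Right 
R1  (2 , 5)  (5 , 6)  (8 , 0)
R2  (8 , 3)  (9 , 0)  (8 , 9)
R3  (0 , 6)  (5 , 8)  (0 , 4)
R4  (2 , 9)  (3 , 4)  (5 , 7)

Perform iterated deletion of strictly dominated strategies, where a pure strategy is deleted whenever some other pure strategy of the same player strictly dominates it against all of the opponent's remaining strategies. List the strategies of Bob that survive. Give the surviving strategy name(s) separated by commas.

Alice's strategy R3 is strictly dominated by R2 (Left: 8>0, Center: 9>5, Right: 8>0) and is removed.
Alice's strategy R4 is strictly dominated by R2 (Left: 8>2, Center: 9>3, Right: 8>5) and is removed.
Among the remaining strategies, none is strictly dominated by another pure strategy of the same player, so the elimination stops.
Surviving strategies — Alice: {R1, R2}; Bob: {Left, Center, Right}.

Left, Center, Right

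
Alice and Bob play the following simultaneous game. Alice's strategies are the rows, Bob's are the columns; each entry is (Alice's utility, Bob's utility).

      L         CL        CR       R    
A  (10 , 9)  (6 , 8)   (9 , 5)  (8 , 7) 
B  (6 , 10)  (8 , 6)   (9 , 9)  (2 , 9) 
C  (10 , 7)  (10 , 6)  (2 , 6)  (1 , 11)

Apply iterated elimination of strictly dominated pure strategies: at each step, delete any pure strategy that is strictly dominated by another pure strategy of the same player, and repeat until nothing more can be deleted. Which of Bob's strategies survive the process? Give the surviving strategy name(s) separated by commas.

L, R

For Bob, L strictly dominates CL on the remaining rows (A: 9>8, B: 10>6, C: 7>6); eliminate CL.
For Bob, L strictly dominates CR on the remaining rows (A: 9>5, B: 10>9, C: 7>6); eliminate CR.
Row B is eliminated: A beats it against every remaining column (L: 10>6, R: 8>2).
Among the remaining strategies, none is strictly dominated by another pure strategy of the same player, so the elimination stops.
Surviving strategies — Alice: {A, C}; Bob: {L, R}.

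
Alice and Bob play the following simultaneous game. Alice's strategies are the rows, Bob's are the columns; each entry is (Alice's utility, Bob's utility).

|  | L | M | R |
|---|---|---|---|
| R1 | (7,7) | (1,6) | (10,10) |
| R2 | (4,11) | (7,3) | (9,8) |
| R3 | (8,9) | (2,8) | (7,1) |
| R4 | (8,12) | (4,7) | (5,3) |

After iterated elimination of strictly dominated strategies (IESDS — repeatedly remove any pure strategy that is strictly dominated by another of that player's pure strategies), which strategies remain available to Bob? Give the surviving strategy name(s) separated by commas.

Column M is eliminated: L beats it against every remaining row (R1: 7>6, R2: 11>3, R3: 9>8, R4: 12>7).
For Alice, R1 strictly dominates R2 on the remaining columns (L: 7>4, R: 10>9); eliminate R2.
Among the remaining strategies, none is strictly dominated by another pure strategy of the same player, so the elimination stops.
Surviving strategies — Alice: {R1, R3, R4}; Bob: {L, R}.

L, R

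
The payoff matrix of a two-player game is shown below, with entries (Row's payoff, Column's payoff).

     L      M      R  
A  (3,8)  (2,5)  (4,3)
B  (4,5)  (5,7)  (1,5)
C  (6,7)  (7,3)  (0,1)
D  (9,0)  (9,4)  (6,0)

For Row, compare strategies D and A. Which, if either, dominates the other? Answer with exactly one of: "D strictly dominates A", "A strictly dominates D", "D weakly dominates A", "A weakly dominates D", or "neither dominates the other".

D's payoffs vs A's, by Column's action — L: 9>3, M: 9>2, R: 6>4.
Every comparison favours D, so D strictly dominates A.

D strictly dominates A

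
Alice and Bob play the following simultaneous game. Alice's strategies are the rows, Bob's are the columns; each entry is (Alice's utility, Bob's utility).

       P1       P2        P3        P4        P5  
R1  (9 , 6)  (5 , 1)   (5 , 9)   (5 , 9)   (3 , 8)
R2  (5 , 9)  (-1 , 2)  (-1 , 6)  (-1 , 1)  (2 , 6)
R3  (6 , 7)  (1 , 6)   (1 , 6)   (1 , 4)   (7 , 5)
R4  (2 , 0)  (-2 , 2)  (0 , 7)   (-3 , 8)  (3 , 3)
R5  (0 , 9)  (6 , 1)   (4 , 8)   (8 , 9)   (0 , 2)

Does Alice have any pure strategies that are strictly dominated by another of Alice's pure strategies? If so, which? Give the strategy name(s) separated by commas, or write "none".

R2, R4

Nothing dominates R1: R2 at P1 (9>5); R3 at P1 (9>6); R4 at P1 (9>2); R5 at P1 (9>0).
R2: dominated, since R1 does at least as well everywhere (P1: 9>5, P2: 5>-1, P3: 5>-1, P4: 5>-1, P5: 3>2).
R3: no other strategy beats it everywhere (R1 at P5 (7>3); R2 at P1 (6>5); R4 at P1 (6>2); R5 at P1 (6>0)).
R4: dominated, since R3 does at least as well everywhere (P1: 6>2, P2: 1>-2, P3: 1>0, P4: 1>-3, P5: 7>3).
R5: no other strategy beats it everywhere (R1 at P2 (6>5); R2 at P2 (6>-1); R3 at P2 (6>1); R4 at P2 (6>-2)).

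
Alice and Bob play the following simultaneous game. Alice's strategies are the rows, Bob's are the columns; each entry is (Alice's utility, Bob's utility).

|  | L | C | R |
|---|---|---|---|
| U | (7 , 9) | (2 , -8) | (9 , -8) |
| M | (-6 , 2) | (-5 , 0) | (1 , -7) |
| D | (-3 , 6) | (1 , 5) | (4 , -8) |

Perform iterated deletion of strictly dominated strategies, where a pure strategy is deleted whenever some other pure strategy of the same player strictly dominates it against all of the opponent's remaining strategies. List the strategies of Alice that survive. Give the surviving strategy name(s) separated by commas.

U

Alice's strategy M is strictly dominated by U (L: 7>-6, C: 2>-5, R: 9>1) and is removed.
For Alice, U strictly dominates D on the remaining columns (L: 7>-3, C: 2>1, R: 9>4); eliminate D.
Bob's strategy C is strictly dominated by L (U: 9>-8) and is removed.
Bob's strategy R is strictly dominated by L (U: 9>-8) and is removed.
Among the remaining strategies, none is strictly dominated by another pure strategy of the same player, so the elimination stops.
Surviving strategies — Alice: {U}; Bob: {L}.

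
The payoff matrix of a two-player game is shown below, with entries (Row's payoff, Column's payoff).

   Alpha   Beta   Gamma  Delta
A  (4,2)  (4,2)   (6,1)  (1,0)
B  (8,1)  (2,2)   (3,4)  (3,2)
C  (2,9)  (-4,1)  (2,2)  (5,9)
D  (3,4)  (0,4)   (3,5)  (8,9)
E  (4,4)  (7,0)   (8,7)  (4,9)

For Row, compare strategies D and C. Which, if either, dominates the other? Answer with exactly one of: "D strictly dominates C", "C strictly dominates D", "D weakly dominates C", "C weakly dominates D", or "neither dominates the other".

Compare D to C across each choice by Column: Alpha: 3>2, Beta: 0>-4, Gamma: 3>2, Delta: 8>5.
D gives a strictly higher payoff against each choice by Column, so D strictly dominates C.

D strictly dominates C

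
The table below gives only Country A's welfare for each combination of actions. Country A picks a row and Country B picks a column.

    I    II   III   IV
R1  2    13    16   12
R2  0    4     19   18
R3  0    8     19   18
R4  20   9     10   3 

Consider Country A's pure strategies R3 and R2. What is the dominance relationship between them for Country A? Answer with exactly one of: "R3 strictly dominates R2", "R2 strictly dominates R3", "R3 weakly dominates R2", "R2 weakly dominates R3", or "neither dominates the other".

R3's payoffs vs R2's, by Country B's action — I: 0=0, II: 8>4, III: 19=19, IV: 18=18.
R3 is at least as good everywhere and strictly better somewhere (tied only at I, III, IV), so R3 weakly but not strictly dominates R2.

R3 weakly dominates R2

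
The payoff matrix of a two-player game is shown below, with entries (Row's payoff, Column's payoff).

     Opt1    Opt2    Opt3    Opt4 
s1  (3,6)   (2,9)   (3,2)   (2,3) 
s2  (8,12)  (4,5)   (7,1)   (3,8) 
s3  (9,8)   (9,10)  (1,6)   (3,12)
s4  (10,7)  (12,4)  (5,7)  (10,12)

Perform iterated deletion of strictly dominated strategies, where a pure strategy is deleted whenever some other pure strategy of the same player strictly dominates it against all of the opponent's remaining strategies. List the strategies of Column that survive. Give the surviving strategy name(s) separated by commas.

For Row, s2 strictly dominates s1 on the remaining columns (Opt1: 8>3, Opt2: 4>2, Opt3: 7>3, Opt4: 3>2); eliminate s1.
Row s3 is eliminated: s4 beats it against every remaining column (Opt1: 10>9, Opt2: 12>9, Opt3: 5>1, Opt4: 10>3).
Column Opt2 is eliminated: Opt1 beats it against every remaining row (s2: 12>5, s4: 7>4).
Column Opt3 is eliminated: Opt4 beats it against every remaining row (s2: 8>1, s4: 12>7).
For Row, s4 strictly dominates s2 on the remaining columns (Opt1: 10>8, Opt4: 10>3); eliminate s2.
Column's strategy Opt1 is strictly dominated by Opt4 (s4: 12>7) and is removed.
Among the remaining strategies, none is strictly dominated by another pure strategy of the same player, so the elimination stops.
Surviving strategies — Row: {s4}; Column: {Opt4}.

Opt4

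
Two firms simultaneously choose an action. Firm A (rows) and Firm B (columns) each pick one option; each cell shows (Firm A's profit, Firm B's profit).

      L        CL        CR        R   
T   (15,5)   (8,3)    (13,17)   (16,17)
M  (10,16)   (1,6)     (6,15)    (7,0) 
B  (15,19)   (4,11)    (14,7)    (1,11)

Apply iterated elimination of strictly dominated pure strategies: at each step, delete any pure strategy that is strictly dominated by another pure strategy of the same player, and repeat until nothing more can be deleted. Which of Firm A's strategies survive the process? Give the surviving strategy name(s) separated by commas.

T, B

For Firm A, T strictly dominates M on the remaining columns (L: 15>10, CL: 8>1, CR: 13>6, R: 16>7); eliminate M.
Firm B's strategy CL is strictly dominated by L (T: 5>3, B: 19>11) and is removed.
Among the remaining strategies, none is strictly dominated by another pure strategy of the same player, so the elimination stops.
Surviving strategies — Firm A: {T, B}; Firm B: {L, CR, R}.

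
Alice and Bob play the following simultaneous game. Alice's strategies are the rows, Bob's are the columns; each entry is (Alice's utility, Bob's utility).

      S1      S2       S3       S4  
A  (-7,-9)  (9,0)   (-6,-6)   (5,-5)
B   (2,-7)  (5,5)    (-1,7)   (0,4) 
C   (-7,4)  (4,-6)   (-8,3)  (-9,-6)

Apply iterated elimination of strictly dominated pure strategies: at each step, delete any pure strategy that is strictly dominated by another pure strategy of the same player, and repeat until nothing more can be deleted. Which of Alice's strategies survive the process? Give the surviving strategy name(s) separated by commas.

A, B

Alice's strategy C is strictly dominated by B (S1: 2>-7, S2: 5>4, S3: -1>-8, S4: 0>-9) and is removed.
For Bob, S2 strictly dominates S1 on the remaining rows (A: 0>-9, B: 5>-7); eliminate S1.
For Bob, S2 strictly dominates S4 on the remaining rows (A: 0>-5, B: 5>4); eliminate S4.
Among the remaining strategies, none is strictly dominated by another pure strategy of the same player, so the elimination stops.
Surviving strategies — Alice: {A, B}; Bob: {S2, S3}.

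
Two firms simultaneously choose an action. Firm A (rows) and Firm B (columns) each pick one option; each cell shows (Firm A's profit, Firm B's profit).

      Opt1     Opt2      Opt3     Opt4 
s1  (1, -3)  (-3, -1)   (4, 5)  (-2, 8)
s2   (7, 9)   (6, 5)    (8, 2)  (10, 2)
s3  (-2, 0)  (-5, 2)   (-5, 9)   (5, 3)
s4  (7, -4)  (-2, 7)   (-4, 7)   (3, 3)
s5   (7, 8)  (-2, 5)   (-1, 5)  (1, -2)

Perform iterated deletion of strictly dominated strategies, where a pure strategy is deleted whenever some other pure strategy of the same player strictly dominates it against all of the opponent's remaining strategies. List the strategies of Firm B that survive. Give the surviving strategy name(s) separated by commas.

For Firm A, s2 strictly dominates s1 on the remaining columns (Opt1: 7>1, Opt2: 6>-3, Opt3: 8>4, Opt4: 10>-2); eliminate s1.
For Firm A, s2 strictly dominates s3 on the remaining columns (Opt1: 7>-2, Opt2: 6>-5, Opt3: 8>-5, Opt4: 10>5); eliminate s3.
For Firm B, Opt2 strictly dominates Opt4 on the remaining rows (s2: 5>2, s4: 7>3, s5: 5>-2); eliminate Opt4.
Among the remaining strategies, none is strictly dominated by another pure strategy of the same player, so the elimination stops.
Surviving strategies — Firm A: {s2, s4, s5}; Firm B: {Opt1, Opt2, Opt3}.

Opt1, Opt2, Opt3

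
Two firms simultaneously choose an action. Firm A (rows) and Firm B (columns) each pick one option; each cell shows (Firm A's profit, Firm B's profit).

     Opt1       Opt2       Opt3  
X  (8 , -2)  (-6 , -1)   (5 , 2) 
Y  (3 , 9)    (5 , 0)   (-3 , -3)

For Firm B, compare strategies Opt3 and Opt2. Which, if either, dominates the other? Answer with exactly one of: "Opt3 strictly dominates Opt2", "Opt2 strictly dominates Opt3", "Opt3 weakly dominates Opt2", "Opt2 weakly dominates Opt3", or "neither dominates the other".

neither dominates the other

Compare Opt3 to Opt2 across every action of Firm A: X: 2>-1, Y: -3<0.
Opt3 does better at X but worse at Y; neither strategy dominates the other.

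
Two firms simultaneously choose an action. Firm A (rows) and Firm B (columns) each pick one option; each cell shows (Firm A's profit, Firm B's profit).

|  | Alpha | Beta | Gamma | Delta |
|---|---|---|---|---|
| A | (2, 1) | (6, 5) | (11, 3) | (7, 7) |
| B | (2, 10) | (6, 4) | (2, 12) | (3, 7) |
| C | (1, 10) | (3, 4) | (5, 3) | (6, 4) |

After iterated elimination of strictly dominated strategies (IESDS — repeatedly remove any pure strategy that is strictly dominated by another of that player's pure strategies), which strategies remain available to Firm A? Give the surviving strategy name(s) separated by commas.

A

Row C is eliminated: A beats it against every remaining column (Alpha: 2>1, Beta: 6>3, Gamma: 11>5, Delta: 7>6).
Column Alpha is eliminated: Gamma beats it against every remaining row (A: 3>1, B: 12>10).
For Firm B, Delta strictly dominates Beta on the remaining rows (A: 7>5, B: 7>4); eliminate Beta.
Firm A's strategy B is strictly dominated by A (Gamma: 11>2, Delta: 7>3) and is removed.
Column Gamma is eliminated: Delta beats it against every remaining row (A: 7>3).
Among the remaining strategies, none is strictly dominated by another pure strategy of the same player, so the elimination stops.
Surviving strategies — Firm A: {A}; Firm B: {Delta}.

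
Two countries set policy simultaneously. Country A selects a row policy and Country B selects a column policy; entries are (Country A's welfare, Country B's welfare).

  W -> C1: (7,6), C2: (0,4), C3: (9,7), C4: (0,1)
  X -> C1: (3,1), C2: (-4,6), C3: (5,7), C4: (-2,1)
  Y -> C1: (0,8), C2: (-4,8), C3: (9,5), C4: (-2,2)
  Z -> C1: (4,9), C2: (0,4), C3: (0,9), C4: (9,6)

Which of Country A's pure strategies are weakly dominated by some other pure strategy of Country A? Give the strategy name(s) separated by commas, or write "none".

W is not dominated — it holds its own against X at C1 (7>3); Y at C1 (7>0); Z at C1 (7>4).
X: dominated, since W does at least as well everywhere (C1: 7>3, C2: 0>-4, C3: 9>5, C4: 0>-2).
Y is weakly dominated by W (C1: 7>0, C2: 0>-4, C3: 9=9, C4: 0>-2).
Z is not dominated — it holds its own against W at C4 (9>0); X at C1 (4>3); Y at C1 (4>0).

X, Y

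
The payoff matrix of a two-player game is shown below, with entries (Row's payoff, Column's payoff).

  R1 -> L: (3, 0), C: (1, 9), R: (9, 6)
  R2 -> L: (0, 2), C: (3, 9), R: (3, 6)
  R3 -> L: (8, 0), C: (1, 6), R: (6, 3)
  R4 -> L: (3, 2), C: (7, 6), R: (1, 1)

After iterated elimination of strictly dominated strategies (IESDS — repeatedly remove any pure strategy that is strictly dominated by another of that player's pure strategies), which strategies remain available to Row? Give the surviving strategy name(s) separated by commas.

R4

For Column, C strictly dominates L on the remaining rows (R1: 9>0, R2: 9>2, R3: 6>0, R4: 6>2); eliminate L.
Column's strategy R is strictly dominated by C (R1: 9>6, R2: 9>6, R3: 6>3, R4: 6>1) and is removed.
Row's strategy R1 is strictly dominated by R2 (C: 3>1) and is removed.
For Row, R4 strictly dominates R2 on the remaining columns (C: 7>3); eliminate R2.
Row R3 is eliminated: R4 beats it against every remaining column (C: 7>1).
Among the remaining strategies, none is strictly dominated by another pure strategy of the same player, so the elimination stops.
Surviving strategies — Row: {R4}; Column: {C}.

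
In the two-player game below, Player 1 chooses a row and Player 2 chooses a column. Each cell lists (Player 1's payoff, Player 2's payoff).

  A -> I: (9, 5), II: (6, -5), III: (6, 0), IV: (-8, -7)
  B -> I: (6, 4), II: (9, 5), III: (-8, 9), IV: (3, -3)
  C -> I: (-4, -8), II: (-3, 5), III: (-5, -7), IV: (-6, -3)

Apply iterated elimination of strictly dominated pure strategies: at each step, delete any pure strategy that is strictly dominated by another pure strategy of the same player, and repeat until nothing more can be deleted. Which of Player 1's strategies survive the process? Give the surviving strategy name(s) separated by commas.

A

Column IV is eliminated: II beats it against every remaining row (A: -5>-7, B: 5>-3, C: 5>-3).
For Player 1, A strictly dominates C on the remaining columns (I: 9>-4, II: 6>-3, III: 6>-5); eliminate C.
Player 2's strategy II is strictly dominated by III (A: 0>-5, B: 9>5) and is removed.
For Player 1, A strictly dominates B on the remaining columns (I: 9>6, III: 6>-8); eliminate B.
Column III is eliminated: I beats it against every remaining row (A: 5>0).
Among the remaining strategies, none is strictly dominated by another pure strategy of the same player, so the elimination stops.
Surviving strategies — Player 1: {A}; Player 2: {I}.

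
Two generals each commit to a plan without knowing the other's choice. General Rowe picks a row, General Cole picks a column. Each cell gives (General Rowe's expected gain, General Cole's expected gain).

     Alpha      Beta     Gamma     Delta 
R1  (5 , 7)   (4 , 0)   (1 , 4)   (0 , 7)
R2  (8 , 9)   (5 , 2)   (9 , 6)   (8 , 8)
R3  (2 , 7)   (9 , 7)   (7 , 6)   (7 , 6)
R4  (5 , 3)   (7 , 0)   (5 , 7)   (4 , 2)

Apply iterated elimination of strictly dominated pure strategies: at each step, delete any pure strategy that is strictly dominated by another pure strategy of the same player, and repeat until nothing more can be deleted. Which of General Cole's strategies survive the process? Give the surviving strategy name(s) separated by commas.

Alpha, Beta, Gamma

General Rowe's strategy R1 is strictly dominated by R2 (Alpha: 8>5, Beta: 5>4, Gamma: 9>1, Delta: 8>0) and is removed.
General Cole's strategy Delta is strictly dominated by Alpha (R2: 9>8, R3: 7>6, R4: 3>2) and is removed.
Among the remaining strategies, none is strictly dominated by another pure strategy of the same player, so the elimination stops.
Surviving strategies — General Rowe: {R2, R3, R4}; General Cole: {Alpha, Beta, Gamma}.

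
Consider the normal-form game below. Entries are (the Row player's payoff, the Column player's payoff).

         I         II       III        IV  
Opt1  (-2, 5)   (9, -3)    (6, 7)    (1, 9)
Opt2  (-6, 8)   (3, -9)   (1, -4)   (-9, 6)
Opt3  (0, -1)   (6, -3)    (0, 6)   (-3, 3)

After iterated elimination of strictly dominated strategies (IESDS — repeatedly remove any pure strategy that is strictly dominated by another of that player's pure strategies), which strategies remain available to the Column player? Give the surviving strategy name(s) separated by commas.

For the Row player, Opt1 strictly dominates Opt2 on the remaining columns (I: -2>-6, II: 9>3, III: 6>1, IV: 1>-9); eliminate Opt2.
For the Column player, III strictly dominates I on the remaining rows (Opt1: 7>5, Opt3: 6>-1); eliminate I.
Row Opt3 is eliminated: Opt1 beats it against every remaining column (II: 9>6, III: 6>0, IV: 1>-3).
Column II is eliminated: III beats it against every remaining row (Opt1: 7>-3).
For the Column player, IV strictly dominates III on the remaining rows (Opt1: 9>7); eliminate III.
Among the remaining strategies, none is strictly dominated by another pure strategy of the same player, so the elimination stops.
Surviving strategies — the Row player: {Opt1}; the Column player: {IV}.

IV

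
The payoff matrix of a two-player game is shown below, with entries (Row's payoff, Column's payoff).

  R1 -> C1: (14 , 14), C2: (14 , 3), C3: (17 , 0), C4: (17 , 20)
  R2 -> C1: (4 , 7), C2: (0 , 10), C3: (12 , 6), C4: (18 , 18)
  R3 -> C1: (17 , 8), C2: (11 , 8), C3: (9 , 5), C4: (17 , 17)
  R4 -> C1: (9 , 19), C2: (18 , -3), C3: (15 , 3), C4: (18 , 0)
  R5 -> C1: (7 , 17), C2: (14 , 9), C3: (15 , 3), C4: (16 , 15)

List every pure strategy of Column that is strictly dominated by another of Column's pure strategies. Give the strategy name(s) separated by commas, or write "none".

C2, C3

C1 is not dominated — it holds its own against C2 at R1 (14>3); C3 at R1 (14>0); C4 at R4 (19>0).
C2 is strictly dominated by C4 (R1: 20>3, R2: 18>10, R3: 17>8, R4: 0>-3, R5: 15>9).
C1 strictly dominates C3 — R1: 14>0, R2: 7>6, R3: 8>5, R4: 19>3, R5: 17>3.
Nothing dominates C4: C1 at R1 (20>14); C2 at R1 (20>3); C3 at R1 (20>0).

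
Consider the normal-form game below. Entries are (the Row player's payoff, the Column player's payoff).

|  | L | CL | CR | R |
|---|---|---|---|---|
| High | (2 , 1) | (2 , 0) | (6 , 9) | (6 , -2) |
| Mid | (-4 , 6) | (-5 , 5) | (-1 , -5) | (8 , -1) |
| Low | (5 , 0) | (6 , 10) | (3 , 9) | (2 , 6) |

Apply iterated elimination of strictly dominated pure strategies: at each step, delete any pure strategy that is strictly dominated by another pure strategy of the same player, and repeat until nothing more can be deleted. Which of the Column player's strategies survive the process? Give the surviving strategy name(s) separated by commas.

CL, CR

For the Column player, CL strictly dominates R on the remaining rows (High: 0>-2, Mid: 5>-1, Low: 10>6); eliminate R.
For the Row player, High strictly dominates Mid on the remaining columns (L: 2>-4, CL: 2>-5, CR: 6>-1); eliminate Mid.
The Column player's strategy L is strictly dominated by CR (High: 9>1, Low: 9>0) and is removed.
Among the remaining strategies, none is strictly dominated by another pure strategy of the same player, so the elimination stops.
Surviving strategies — the Row player: {High, Low}; the Column player: {CL, CR}.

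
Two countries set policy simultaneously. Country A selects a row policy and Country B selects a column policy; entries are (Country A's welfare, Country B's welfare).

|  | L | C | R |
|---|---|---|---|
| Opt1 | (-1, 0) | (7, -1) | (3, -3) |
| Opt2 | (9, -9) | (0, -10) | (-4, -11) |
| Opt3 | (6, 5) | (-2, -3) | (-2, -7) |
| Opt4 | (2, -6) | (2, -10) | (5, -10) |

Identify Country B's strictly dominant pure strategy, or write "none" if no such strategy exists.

L

L vs C: Opt1: 0>-1, Opt2: -9>-10, Opt3: 5>-3, Opt4: -6>-10.
L vs R: Opt1: 0>-3, Opt2: -9>-11, Opt3: 5>-7, Opt4: -6>-10.
L strictly beats every other strategy against every opponent action, so it is strictly dominant.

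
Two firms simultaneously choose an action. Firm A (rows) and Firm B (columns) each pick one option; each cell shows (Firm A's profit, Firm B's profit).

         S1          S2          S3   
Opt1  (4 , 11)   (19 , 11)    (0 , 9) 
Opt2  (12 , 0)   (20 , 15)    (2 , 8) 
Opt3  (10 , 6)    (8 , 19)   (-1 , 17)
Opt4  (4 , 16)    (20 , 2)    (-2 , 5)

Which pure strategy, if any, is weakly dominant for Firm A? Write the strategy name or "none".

Opt2

Opt2 vs Opt1: S1: 12>4, S2: 20>19, S3: 2>0.
Opt2 vs Opt3: S1: 12>10, S2: 20>8, S3: 2>-1.
Opt2 vs Opt4: S1: 12>4, S2: 20=20, S3: 2>-2.
Opt2 is at least as good as every other strategy against every opponent action, so it is weakly dominant.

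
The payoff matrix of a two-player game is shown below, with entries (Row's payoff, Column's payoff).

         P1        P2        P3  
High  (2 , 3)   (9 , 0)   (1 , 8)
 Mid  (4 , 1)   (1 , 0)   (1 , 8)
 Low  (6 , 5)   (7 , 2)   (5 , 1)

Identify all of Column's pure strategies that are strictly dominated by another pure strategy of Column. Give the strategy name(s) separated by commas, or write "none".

Nothing dominates P1: P2 at High (3>0); P3 at Low (5>1).
P2 is strictly dominated by P1 (High: 3>0, Mid: 1>0, Low: 5>2).
P3: no other strategy beats it everywhere (P1 at High (8>3); P2 at High (8>0)).

P2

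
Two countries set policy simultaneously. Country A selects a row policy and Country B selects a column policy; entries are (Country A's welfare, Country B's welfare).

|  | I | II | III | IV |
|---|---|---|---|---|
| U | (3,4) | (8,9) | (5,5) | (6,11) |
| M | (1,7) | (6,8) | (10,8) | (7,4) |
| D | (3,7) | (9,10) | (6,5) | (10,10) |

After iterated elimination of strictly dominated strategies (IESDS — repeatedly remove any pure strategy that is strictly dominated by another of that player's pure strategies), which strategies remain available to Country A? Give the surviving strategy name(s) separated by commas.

M, D

For Country B, II strictly dominates I on the remaining rows (U: 9>4, M: 8>7, D: 10>7); eliminate I.
For Country A, D strictly dominates U on the remaining columns (II: 9>8, III: 6>5, IV: 10>6); eliminate U.
Among the remaining strategies, none is strictly dominated by another pure strategy of the same player, so the elimination stops.
Surviving strategies — Country A: {M, D}; Country B: {II, III, IV}.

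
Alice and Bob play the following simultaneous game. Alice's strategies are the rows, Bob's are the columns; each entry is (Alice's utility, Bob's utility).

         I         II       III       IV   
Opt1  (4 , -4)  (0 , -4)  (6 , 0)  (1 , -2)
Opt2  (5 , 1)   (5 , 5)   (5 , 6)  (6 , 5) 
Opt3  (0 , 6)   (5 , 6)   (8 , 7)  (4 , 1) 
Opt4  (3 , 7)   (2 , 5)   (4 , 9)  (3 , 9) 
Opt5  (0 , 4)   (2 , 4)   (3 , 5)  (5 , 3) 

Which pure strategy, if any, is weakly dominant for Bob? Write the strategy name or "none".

III

III vs I: Opt1: 0>-4, Opt2: 6>1, Opt3: 7>6, Opt4: 9>7, Opt5: 5>4.
III vs II: Opt1: 0>-4, Opt2: 6>5, Opt3: 7>6, Opt4: 9>5, Opt5: 5>4.
III vs IV: Opt1: 0>-2, Opt2: 6>5, Opt3: 7>1, Opt4: 9=9, Opt5: 5>3.
III is at least as good as every other strategy against every opponent action, so it is weakly dominant.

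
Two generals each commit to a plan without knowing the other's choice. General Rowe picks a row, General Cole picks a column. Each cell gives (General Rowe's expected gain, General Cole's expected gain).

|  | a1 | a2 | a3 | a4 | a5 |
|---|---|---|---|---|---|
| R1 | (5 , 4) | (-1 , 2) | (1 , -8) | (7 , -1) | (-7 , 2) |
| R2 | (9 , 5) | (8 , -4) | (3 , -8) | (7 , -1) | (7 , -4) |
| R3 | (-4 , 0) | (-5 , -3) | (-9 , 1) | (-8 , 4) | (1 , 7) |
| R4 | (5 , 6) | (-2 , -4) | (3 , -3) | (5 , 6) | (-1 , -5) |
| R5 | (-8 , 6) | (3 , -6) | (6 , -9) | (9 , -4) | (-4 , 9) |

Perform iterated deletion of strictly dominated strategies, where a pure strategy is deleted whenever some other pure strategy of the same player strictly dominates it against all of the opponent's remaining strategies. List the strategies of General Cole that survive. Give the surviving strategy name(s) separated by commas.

a1

For General Rowe, R2 strictly dominates R3 on the remaining columns (a1: 9>-4, a2: 8>-5, a3: 3>-9, a4: 7>-8, a5: 7>1); eliminate R3.
For General Cole, a1 strictly dominates a2 on the remaining rows (R1: 4>2, R2: 5>-4, R4: 6>-4, R5: 6>-6); eliminate a2.
For General Cole, a1 strictly dominates a3 on the remaining rows (R1: 4>-8, R2: 5>-8, R4: 6>-3, R5: 6>-9); eliminate a3.
For General Rowe, R2 strictly dominates R4 on the remaining columns (a1: 9>5, a4: 7>5, a5: 7>-1); eliminate R4.
General Cole's strategy a4 is strictly dominated by a1 (R1: 4>-1, R2: 5>-1, R5: 6>-4) and is removed.
Row R1 is eliminated: R2 beats it against every remaining column (a1: 9>5, a5: 7>-7).
For General Rowe, R2 strictly dominates R5 on the remaining columns (a1: 9>-8, a5: 7>-4); eliminate R5.
General Cole's strategy a5 is strictly dominated by a1 (R2: 5>-4) and is removed.
Among the remaining strategies, none is strictly dominated by another pure strategy of the same player, so the elimination stops.
Surviving strategies — General Rowe: {R2}; General Cole: {a1}.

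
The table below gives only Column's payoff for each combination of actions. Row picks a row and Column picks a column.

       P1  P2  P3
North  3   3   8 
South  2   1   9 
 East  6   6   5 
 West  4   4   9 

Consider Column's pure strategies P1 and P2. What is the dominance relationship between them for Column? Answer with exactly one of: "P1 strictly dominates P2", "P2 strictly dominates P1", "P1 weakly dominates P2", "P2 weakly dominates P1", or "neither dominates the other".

P1's payoffs vs P2's, by Row's action — North: 3=3, South: 2>1, East: 6=6, West: 4=4.
P1 is at least as good everywhere and strictly better somewhere (tied only at North, East, West), so P1 weakly but not strictly dominates P2.

P1 weakly dominates P2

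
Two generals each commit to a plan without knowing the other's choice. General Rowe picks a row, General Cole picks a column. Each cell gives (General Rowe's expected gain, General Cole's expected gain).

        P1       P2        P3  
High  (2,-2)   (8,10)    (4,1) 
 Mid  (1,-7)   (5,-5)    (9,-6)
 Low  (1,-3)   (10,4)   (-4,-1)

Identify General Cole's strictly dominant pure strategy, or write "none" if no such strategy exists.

P2

P2 vs P1: High: 10>-2, Mid: -5>-7, Low: 4>-3.
P2 vs P3: High: 10>1, Mid: -5>-6, Low: 4>-1.
P2 strictly beats every other strategy against every opponent action, so it is strictly dominant.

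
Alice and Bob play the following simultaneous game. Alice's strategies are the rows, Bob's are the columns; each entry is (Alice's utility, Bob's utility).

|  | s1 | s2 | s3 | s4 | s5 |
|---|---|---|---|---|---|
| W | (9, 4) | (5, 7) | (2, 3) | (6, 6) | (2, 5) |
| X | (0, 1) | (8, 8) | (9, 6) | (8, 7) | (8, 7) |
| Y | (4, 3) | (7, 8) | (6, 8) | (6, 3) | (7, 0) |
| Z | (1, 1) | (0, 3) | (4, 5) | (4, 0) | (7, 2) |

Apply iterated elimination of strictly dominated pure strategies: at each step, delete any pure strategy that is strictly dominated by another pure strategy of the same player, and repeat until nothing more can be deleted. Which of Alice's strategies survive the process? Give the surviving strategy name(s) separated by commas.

For Bob, s2 strictly dominates s1 on the remaining rows (W: 7>4, X: 8>1, Y: 8>3, Z: 3>1); eliminate s1.
For Alice, X strictly dominates W on the remaining columns (s2: 8>5, s3: 9>2, s4: 8>6, s5: 8>2); eliminate W.
Alice's strategy Y is strictly dominated by X (s2: 8>7, s3: 9>6, s4: 8>6, s5: 8>7) and is removed.
For Alice, X strictly dominates Z on the remaining columns (s2: 8>0, s3: 9>4, s4: 8>4, s5: 8>7); eliminate Z.
Bob's strategy s3 is strictly dominated by s2 (X: 8>6) and is removed.
Column s4 is eliminated: s2 beats it against every remaining row (X: 8>7).
Column s5 is eliminated: s2 beats it against every remaining row (X: 8>7).
Among the remaining strategies, none is strictly dominated by another pure strategy of the same player, so the elimination stops.
Surviving strategies — Alice: {X}; Bob: {s2}.

X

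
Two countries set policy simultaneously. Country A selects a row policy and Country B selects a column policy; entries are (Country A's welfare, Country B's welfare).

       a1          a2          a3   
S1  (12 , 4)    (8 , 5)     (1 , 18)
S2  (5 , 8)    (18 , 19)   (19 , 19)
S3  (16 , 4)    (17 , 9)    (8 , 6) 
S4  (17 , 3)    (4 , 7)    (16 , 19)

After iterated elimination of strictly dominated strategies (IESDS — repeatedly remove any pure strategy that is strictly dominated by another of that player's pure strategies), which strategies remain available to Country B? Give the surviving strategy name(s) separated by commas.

a2, a3

Country A's strategy S1 is strictly dominated by S3 (a1: 16>12, a2: 17>8, a3: 8>1) and is removed.
Column a1 is eliminated: a2 beats it against every remaining row (S2: 19>8, S3: 9>4, S4: 7>3).
Country A's strategy S3 is strictly dominated by S2 (a2: 18>17, a3: 19>8) and is removed.
Country A's strategy S4 is strictly dominated by S2 (a2: 18>4, a3: 19>16) and is removed.
Among the remaining strategies, none is strictly dominated by another pure strategy of the same player, so the elimination stops.
Surviving strategies — Country A: {S2}; Country B: {a2, a3}.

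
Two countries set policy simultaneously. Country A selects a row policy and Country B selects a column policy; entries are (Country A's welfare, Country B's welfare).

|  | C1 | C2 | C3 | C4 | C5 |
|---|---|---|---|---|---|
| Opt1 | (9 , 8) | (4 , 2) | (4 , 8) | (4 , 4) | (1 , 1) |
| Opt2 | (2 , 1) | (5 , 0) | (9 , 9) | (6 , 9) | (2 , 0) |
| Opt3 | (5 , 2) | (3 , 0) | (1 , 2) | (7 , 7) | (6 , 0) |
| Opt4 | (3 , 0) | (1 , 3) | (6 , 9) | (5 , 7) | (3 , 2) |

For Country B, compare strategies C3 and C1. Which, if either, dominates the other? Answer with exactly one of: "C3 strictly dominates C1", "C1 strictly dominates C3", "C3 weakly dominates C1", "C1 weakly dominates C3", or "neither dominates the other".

C3 weakly dominates C1

Compare C3 to C1 across each opponent action: Opt1: 8=8, Opt2: 9>1, Opt3: 2=2, Opt4: 9>0.
C3 is at least as good everywhere and strictly better somewhere (tied only at Opt1, Opt3), so C3 weakly but not strictly dominates C1.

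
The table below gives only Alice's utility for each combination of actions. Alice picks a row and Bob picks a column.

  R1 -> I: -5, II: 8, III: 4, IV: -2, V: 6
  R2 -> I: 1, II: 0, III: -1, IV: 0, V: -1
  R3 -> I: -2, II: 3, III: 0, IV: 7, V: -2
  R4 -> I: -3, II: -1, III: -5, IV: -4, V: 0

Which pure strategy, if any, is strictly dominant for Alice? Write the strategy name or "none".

R1 fails to dominate R2 at I (-5<1).
R2 fails to dominate R1 at II (0<8).
R3 fails to dominate R1 at II (3<8).
R4 fails to dominate R1 at II (-1<8).
No single strategy dominates all the others.

none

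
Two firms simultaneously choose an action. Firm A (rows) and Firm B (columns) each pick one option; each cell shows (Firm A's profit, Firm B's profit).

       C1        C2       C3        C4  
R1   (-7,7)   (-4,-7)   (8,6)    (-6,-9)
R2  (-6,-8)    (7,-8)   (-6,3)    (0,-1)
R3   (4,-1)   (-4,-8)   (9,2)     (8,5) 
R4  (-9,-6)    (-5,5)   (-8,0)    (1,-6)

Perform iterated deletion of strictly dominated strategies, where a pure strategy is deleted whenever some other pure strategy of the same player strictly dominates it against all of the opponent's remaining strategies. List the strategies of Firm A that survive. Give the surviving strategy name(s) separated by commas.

For Firm A, R3 strictly dominates R4 on the remaining columns (C1: 4>-9, C2: -4>-5, C3: 9>-8, C4: 8>1); eliminate R4.
Firm B's strategy C2 is strictly dominated by C3 (R1: 6>-7, R2: 3>-8, R3: 2>-8) and is removed.
Firm A's strategy R1 is strictly dominated by R3 (C1: 4>-7, C3: 9>8, C4: 8>-6) and is removed.
For Firm A, R3 strictly dominates R2 on the remaining columns (C1: 4>-6, C3: 9>-6, C4: 8>0); eliminate R2.
Firm B's strategy C1 is strictly dominated by C3 (R3: 2>-1) and is removed.
For Firm B, C4 strictly dominates C3 on the remaining rows (R3: 5>2); eliminate C3.
Among the remaining strategies, none is strictly dominated by another pure strategy of the same player, so the elimination stops.
Surviving strategies — Firm A: {R3}; Firm B: {C4}.

R3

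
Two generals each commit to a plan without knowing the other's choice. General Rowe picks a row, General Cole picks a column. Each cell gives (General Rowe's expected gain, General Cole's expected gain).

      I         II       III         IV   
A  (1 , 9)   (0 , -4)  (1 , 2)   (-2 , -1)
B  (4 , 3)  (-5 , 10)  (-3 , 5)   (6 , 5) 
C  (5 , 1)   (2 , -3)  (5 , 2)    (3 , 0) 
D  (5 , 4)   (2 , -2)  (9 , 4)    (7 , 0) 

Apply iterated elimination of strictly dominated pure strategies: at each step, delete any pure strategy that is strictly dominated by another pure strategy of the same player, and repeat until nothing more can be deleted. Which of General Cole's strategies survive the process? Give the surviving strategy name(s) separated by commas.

Row A is eliminated: C beats it against every remaining column (I: 5>1, II: 2>0, III: 5>1, IV: 3>-2).
For General Rowe, D strictly dominates B on the remaining columns (I: 5>4, II: 2>-5, III: 9>-3, IV: 7>6); eliminate B.
General Cole's strategy II is strictly dominated by I (C: 1>-3, D: 4>-2) and is removed.
Column IV is eliminated: I beats it against every remaining row (C: 1>0, D: 4>0).
Among the remaining strategies, none is strictly dominated by another pure strategy of the same player, so the elimination stops.
Surviving strategies — General Rowe: {C, D}; General Cole: {I, III}.

I, III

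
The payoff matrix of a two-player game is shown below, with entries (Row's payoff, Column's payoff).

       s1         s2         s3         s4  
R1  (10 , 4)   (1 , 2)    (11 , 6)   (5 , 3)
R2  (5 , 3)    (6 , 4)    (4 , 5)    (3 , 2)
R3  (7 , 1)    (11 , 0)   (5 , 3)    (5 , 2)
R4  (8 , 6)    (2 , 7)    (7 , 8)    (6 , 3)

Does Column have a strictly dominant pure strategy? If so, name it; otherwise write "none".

s3

s3 vs s1: R1: 6>4, R2: 5>3, R3: 3>1, R4: 8>6.
s3 vs s2: R1: 6>2, R2: 5>4, R3: 3>0, R4: 8>7.
s3 vs s4: R1: 6>3, R2: 5>2, R3: 3>2, R4: 8>3.
s3 strictly beats every other strategy against every opponent action, so it is strictly dominant.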